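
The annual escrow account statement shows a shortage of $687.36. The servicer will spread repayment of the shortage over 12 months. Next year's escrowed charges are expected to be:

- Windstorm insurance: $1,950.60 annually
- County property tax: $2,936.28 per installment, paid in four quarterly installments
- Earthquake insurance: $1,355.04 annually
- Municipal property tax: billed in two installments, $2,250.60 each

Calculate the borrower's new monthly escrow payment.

$1,686.61

Windstorm insurance = $1,950.60
County property tax = $2,936.28 × 4 = $11,745.12
Earthquake insurance = $1,355.04
Municipal property tax = $2,250.60 × 2 = $4,501.20
Annual escrow total = $19,551.96
Monthly escrow = $19,551.96 ÷ 12 = $1,629.33
Monthly shortage recovery: $687.36 / 12 = $57.28
Adjusted monthly = $1,629.33 + $57.28 = $1,686.61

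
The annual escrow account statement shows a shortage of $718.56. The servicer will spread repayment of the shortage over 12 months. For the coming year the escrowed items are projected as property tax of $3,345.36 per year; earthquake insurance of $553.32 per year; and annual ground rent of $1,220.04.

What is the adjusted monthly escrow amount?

$486.44

Property tax = $3,345.36 per year
Earthquake insurance = $553.32 per year
Ground rent = $1,220.04 per year
Combined annual = $3,345.36 + $553.32 + $1,220.04 = $5,118.72
Monthly = $5,118.72 ÷ 12 = $426.56
Shortage spread = $718.56 / 12 = $59.88/mo
New monthly escrow = $426.56 + $59.88 = $486.44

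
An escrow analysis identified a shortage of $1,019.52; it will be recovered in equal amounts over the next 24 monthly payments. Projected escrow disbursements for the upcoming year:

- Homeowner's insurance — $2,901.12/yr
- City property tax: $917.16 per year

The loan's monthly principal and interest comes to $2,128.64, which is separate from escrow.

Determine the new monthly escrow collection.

Homeowner's insurance = $2,901.12
City property tax = $917.16
Total per year = $2,901.12 + $917.16 = $3,818.28
Monthly escrow = $3,818.28 / 12 = $318.19
Shortage per month = $1,019.52 ÷ 24 = $42.48
Adjusted monthly = $318.19 + $42.48 = $360.67

$360.67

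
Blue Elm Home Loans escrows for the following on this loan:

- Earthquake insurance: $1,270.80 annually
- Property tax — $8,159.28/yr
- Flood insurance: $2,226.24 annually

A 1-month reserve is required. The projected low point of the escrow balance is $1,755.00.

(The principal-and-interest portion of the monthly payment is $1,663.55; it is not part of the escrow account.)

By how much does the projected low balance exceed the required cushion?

Earthquake insurance: $1,270.80
Property tax: $8,159.28
Flood insurance: $2,226.24
Total per year = $11,656.32
Base monthly escrow = $11,656.32 ÷ 12 = $971.36
Required cushion = 1 × $971.36 = $971.36
Excess over cushion: $1,755.00 − $971.36 = $783.64

$783.64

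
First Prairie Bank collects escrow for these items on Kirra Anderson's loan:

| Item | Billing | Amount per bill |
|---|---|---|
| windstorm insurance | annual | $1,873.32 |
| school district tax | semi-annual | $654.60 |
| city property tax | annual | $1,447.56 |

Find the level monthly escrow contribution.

$385.84

Windstorm insurance — $1,873.32 per year
School district tax — $654.60 × 2 = $1,309.20 per year
City property tax — $1,447.56 per year
Combined annual = $1,873.32 + $1,309.20 + $1,447.56 = $4,630.08
Monthly = $4,630.08 ÷ 12 = $385.84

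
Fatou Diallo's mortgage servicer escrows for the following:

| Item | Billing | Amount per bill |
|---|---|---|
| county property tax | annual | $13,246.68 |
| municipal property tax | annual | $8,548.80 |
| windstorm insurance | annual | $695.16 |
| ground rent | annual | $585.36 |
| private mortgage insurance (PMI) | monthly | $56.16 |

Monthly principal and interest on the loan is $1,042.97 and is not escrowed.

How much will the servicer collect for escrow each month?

County property tax: $13,246.68/yr
Municipal property tax: $8,548.80/yr
Windstorm insurance: $695.16/yr
Ground rent: $585.36/yr
Private mortgage insurance (PMI): $56.16 × 12 = $673.92/yr
Annual escrow total = $13,246.68 + $8,548.80 + $695.16 + $585.36 + $673.92 = $23,749.92
Monthly = $23,749.92 / 12 = $1,979.16

$1,979.16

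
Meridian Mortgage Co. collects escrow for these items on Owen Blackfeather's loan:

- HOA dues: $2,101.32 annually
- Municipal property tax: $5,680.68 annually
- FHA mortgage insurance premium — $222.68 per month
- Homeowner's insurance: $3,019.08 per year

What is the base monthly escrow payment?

HOA dues = $2,101.32/yr
Municipal property tax = $5,680.68/yr
FHA mortgage insurance premium = $222.68 × 12 = $2,672.16/yr
Homeowner's insurance = $3,019.08/yr
Total per year = $2,101.32 + $5,680.68 + $2,672.16 + $3,019.08 = $13,473.24
Monthly escrow = $13,473.24 / 12 = $1,122.77

$1,122.77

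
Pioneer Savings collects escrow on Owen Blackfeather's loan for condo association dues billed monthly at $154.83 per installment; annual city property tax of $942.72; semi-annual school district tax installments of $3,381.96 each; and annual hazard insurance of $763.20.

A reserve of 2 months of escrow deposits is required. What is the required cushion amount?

Condo association dues — $154.83 × 12 = $1,857.96/yr
City property tax — $942.72/yr
School district tax — $3,381.96 × 2 = $6,763.92/yr
Hazard insurance — $763.20/yr
Total annual escrow = $1,857.96 + $942.72 + $6,763.92 + $763.20 = $10,327.80
Monthly = $10,327.80 / 12 = $860.65
Reserve = 2 × $860.65 = $1,721.30

$1,721.30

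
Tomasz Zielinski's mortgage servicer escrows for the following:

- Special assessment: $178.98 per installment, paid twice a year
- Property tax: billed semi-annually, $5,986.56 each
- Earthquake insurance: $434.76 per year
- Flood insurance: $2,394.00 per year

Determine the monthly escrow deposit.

$1,263.32

Special assessment: $178.98 × 2 = $357.96/yr
Property tax: $5,986.56 × 2 = $11,973.12/yr
Earthquake insurance: $434.76/yr
Flood insurance: $2,394.00/yr
Yearly total = $15,159.84
Per month = $15,159.84 / 12 = $1,263.32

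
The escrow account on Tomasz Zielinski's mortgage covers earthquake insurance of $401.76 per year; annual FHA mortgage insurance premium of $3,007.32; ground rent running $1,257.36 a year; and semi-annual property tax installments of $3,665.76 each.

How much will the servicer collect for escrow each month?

Earthquake insurance — $401.76
FHA mortgage insurance premium — $3,007.32
Ground rent — $1,257.36
Property tax — $3,665.76 × 2 = $7,331.52
Annual escrow total = $401.76 + $3,007.32 + $1,257.36 + $7,331.52 = $11,997.96
Per month = $11,997.96 ÷ 12 = $999.83

$999.83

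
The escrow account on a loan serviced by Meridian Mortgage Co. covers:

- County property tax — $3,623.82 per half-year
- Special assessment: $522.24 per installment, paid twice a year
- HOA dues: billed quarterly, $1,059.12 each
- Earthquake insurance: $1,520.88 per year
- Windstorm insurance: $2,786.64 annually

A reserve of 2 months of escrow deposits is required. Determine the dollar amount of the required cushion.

$2,806.02

County property tax — $3,623.82 × 2 = $7,247.64 per year
Special assessment — $522.24 × 2 = $1,044.48 per year
HOA dues — $1,059.12 × 4 = $4,236.48 per year
Earthquake insurance — $1,520.88 per year
Windstorm insurance — $2,786.64 per year
Yearly total = $16,836.12
Monthly escrow = $16,836.12 / 12 = $1,403.01
Reserve = 2 × $1,403.01 = $2,806.02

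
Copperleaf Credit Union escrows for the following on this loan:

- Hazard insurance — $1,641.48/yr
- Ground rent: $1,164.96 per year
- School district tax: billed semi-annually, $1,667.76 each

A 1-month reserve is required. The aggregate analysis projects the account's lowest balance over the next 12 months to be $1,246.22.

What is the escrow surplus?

$734.39

Hazard insurance: $1,641.48 annually
Ground rent: $1,164.96 annually
School district tax: $1,667.76 × 2 = $3,335.52 annually
Annual escrow total = $1,641.48 + $1,164.96 + $3,335.52 = $6,141.96
Monthly = $6,141.96 / 12 = $511.83
Cushion = 1 × $511.83 = $511.83
Excess over cushion: $1,246.22 − $511.83 = $734.39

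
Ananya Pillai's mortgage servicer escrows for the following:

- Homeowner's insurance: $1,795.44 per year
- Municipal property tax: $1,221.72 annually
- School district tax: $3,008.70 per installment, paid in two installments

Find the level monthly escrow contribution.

$752.88

Homeowner's insurance: $1,795.44/yr
Municipal property tax: $1,221.72/yr
School district tax: $3,008.70 × 2 = $6,017.40/yr
Total per year = $1,795.44 + $1,221.72 + $6,017.40 = $9,034.56
Monthly = $9,034.56 / 12 = $752.88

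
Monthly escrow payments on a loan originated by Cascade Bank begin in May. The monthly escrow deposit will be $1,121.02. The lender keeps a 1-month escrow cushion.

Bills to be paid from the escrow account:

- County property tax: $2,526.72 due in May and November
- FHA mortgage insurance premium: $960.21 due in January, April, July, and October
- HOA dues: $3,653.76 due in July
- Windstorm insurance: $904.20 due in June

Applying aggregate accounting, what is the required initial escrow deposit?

$5,802.85

Cushion = 1 × $1,121.02 = $1,121.02
Trial balance (start $0, +$1,121.02 each month, − disbursements):
  May: +$1,121.02 − $2,526.72 → -$1,405.70
  Jun: +$1,121.02 − $904.20 → -$1,188.88
  Jul: +$1,121.02 − $4,613.97 → -$4,681.83
  Aug: +$1,121.02 → -$3,560.81
  Sep: +$1,121.02 → -$2,439.79
  Oct: +$1,121.02 − $960.21 → -$2,278.98
  Nov: +$1,121.02 − $2,526.72 → -$3,684.68
  Dec: +$1,121.02 → -$2,563.66
  Jan: +$1,121.02 − $960.21 → -$2,402.85
  Feb: +$1,121.02 → -$1,281.83
  Mar: +$1,121.02 → -$160.81
  Apr: +$1,121.02 − $960.21 → $0.00
Lowest trial balance = -$4,681.83 (Jul)
Initial deposit = cushion − low point = $1,121.02 − (-$4,681.83) = $5,802.85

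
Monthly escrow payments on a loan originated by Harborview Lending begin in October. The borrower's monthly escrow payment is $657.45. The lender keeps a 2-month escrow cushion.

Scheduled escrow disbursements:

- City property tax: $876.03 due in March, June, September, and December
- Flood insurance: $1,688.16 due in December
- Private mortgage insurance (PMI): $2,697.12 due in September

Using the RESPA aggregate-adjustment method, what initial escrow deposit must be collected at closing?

Cushion = 2 × $657.45 = $1,314.90
Trial balance (start $0, +$657.45 each month, − disbursements):
  Oct: +$657.45 → $657.45
  Nov: +$657.45 → $1,314.90
  Dec: +$657.45 − $2,564.19 → -$591.84
  Jan: +$657.45 → $65.61
  Feb: +$657.45 → $723.06
  Mar: +$657.45 − $876.03 → $504.48
  Apr: +$657.45 → $1,161.93
  May: +$657.45 → $1,819.38
  Jun: +$657.45 − $876.03 → $1,600.80
  Jul: +$657.45 → $2,258.25
  Aug: +$657.45 → $2,915.70
  Sep: +$657.45 − $3,573.15 → $0.00
Lowest trial balance = -$591.84 (Dec)
Initial deposit = cushion − low point = $1,314.90 − (-$591.84) = $1,906.74

$1,906.74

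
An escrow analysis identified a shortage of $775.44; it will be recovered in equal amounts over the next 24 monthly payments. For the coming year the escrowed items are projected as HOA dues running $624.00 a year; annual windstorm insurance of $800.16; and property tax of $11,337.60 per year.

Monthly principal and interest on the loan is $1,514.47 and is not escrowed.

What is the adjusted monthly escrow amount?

$1,095.79

HOA dues: $624.00 per year
Windstorm insurance: $800.16 per year
Property tax: $11,337.60 per year
Yearly total = $12,761.76
Base monthly escrow = $12,761.76 ÷ 12 = $1,063.48
Shortage per month = $775.44 ÷ 24 = $32.31
Adjusted monthly = $1,063.48 + $32.31 = $1,095.79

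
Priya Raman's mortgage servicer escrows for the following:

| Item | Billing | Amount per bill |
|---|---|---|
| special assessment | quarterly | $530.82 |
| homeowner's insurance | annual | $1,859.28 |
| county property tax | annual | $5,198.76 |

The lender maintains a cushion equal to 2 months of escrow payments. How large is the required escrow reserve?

$1,530.22

Special assessment: $530.82 × 4 = $2,123.28 per year
Homeowner's insurance: $1,859.28 per year
County property tax: $5,198.76 per year
Annual escrow total = $9,181.32
Monthly = $9,181.32 / 12 = $765.11
Reserve = 2 × $765.11 = $1,530.22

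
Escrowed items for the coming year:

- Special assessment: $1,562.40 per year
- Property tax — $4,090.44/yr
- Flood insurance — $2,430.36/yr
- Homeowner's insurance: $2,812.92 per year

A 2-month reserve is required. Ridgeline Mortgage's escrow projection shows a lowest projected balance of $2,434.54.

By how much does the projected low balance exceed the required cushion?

$618.52

Special assessment = $1,562.40 per year
Property tax = $4,090.44 per year
Flood insurance = $2,430.36 per year
Homeowner's insurance = $2,812.92 per year
Total annual escrow = $1,562.40 + $4,090.44 + $2,430.36 + $2,812.92 = $10,896.12
Monthly escrow = $10,896.12 ÷ 12 = $908.01
Required cushion = 2 × $908.01 = $1,816.02
Excess over cushion: $2,434.54 − $1,816.02 = $618.52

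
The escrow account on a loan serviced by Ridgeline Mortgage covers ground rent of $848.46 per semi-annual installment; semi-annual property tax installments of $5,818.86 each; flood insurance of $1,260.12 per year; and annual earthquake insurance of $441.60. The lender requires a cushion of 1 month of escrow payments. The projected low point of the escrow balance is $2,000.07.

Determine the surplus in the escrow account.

Ground rent = $848.46 × 2 = $1,696.92 per year
Property tax = $5,818.86 × 2 = $11,637.72 per year
Flood insurance = $1,260.12 per year
Earthquake insurance = $441.60 per year
Total annual escrow = $1,696.92 + $11,637.72 + $1,260.12 + $441.60 = $15,036.36
Base monthly escrow = $15,036.36 ÷ 12 = $1,253.03
Required cushion = 1 × $1,253.03 = $1,253.03
Excess over cushion: $2,000.07 − $1,253.03 = $747.04

$747.04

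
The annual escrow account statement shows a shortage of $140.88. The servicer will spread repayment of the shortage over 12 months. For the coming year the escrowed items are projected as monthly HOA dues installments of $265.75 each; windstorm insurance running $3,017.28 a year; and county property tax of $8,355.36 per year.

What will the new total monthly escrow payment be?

$1,225.21

HOA dues — $265.75 × 12 = $3,189.00 per year
Windstorm insurance — $3,017.28 per year
County property tax — $8,355.36 per year
Combined annual = $14,561.64
Monthly escrow = $14,561.64 ÷ 12 = $1,213.47
Shortage spread = $140.88 / 12 = $11.74/mo
Adjusted monthly = $1,213.47 + $11.74 = $1,225.21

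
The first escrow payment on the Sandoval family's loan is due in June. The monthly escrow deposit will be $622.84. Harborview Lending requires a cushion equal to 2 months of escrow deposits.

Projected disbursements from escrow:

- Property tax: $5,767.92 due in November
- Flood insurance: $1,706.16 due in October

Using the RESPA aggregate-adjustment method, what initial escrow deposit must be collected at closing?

$4,982.72

Cushion = 2 × $622.84 = $1,245.68
Trial balance (start $0, +$622.84 each month, − disbursements):
  Jun: +$622.84 → $622.84
  Jul: +$622.84 → $1,245.68
  Aug: +$622.84 → $1,868.52
  Sep: +$622.84 → $2,491.36
  Oct: +$622.84 − $1,706.16 → $1,408.04
  Nov: +$622.84 − $5,767.92 → -$3,737.04
  Dec: +$622.84 → -$3,114.20
  Jan: +$622.84 → -$2,491.36
  Feb: +$622.84 → -$1,868.52
  Mar: +$622.84 → -$1,245.68
  Apr: +$622.84 → -$622.84
  May: +$622.84 → $0.00
Lowest trial balance = -$3,737.04 (Nov)
Initial deposit = cushion − low point = $1,245.68 − (-$3,737.04) = $4,982.72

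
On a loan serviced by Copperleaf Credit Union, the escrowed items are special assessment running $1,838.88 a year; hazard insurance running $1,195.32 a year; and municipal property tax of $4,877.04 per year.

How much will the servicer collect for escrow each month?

Special assessment — $1,838.88 annually
Hazard insurance — $1,195.32 annually
Municipal property tax — $4,877.04 annually
Yearly total = $7,911.24
Monthly escrow = $7,911.24 ÷ 12 = $659.27

$659.27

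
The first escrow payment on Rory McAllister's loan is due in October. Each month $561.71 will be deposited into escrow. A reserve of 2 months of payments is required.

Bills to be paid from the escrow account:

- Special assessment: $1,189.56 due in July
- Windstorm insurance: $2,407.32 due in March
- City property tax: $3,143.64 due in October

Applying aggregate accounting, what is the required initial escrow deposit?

Cushion = 2 × $561.71 = $1,123.42
Trial balance (start $0, +$561.71 each month, − disbursements):
  Oct: +$561.71 − $3,143.64 → -$2,581.93
  Nov: +$561.71 → -$2,020.22
  Dec: +$561.71 → -$1,458.51
  Jan: +$561.71 → -$896.80
  Feb: +$561.71 → -$335.09
  Mar: +$561.71 − $2,407.32 → -$2,180.70
  Apr: +$561.71 → -$1,618.99
  May: +$561.71 → -$1,057.28
  Jun: +$561.71 → -$495.57
  Jul: +$561.71 − $1,189.56 → -$1,123.42
  Aug: +$561.71 → -$561.71
  Sep: +$561.71 → $0.00
Lowest trial balance = -$2,581.93 (Oct)
Initial deposit = cushion − low point = $1,123.42 − (-$2,581.93) = $3,705.35

$3,705.35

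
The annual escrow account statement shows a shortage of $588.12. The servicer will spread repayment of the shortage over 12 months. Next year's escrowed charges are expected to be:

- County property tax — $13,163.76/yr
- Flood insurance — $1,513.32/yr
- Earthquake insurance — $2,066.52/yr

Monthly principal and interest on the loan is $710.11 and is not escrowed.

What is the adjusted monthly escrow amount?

$1,444.31

County property tax — $13,163.76 per year
Flood insurance — $1,513.32 per year
Earthquake insurance — $2,066.52 per year
Total annual escrow = $16,743.60
Monthly escrow = $16,743.60 / 12 = $1,395.30
Shortage per month = $588.12 / 12 = $49.01
Adjusted monthly = $1,395.30 + $49.01 = $1,444.31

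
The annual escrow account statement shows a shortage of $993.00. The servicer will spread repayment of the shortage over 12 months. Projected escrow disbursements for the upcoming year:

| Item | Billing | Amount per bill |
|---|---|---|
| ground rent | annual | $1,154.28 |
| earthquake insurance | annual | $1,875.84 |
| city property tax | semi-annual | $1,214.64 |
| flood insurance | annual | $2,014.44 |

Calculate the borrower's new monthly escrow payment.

$705.57

Ground rent — $1,154.28 annually
Earthquake insurance — $1,875.84 annually
City property tax — $1,214.64 × 2 = $2,429.28 annually
Flood insurance — $2,014.44 annually
Total per year = $7,473.84
Per month = $7,473.84 / 12 = $622.82
Shortage spread = $993.00 ÷ 12 = $82.75/mo
New monthly escrow = $622.82 + $82.75 = $705.57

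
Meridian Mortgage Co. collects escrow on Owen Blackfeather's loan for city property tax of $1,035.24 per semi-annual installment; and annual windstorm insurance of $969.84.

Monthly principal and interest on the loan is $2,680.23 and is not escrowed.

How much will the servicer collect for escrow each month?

City property tax — $1,035.24 × 2 = $2,070.48
Windstorm insurance — $969.84
Total per year = $3,040.32
Base monthly escrow = $3,040.32 / 12 = $253.36

$253.36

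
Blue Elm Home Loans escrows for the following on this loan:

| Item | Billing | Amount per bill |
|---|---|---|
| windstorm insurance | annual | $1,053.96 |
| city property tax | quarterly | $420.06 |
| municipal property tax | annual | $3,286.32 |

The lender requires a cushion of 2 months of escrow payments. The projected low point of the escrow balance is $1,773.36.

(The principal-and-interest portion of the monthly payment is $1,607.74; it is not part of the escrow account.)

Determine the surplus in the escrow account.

Windstorm insurance — $1,053.96 annually
City property tax — $420.06 × 4 = $1,680.24 annually
Municipal property tax — $3,286.32 annually
Total per year = $6,020.52
Per month = $6,020.52 / 12 = $501.71
Required reserve = 2 × $501.71 = $1,003.42
Excess over cushion: $1,773.36 − $1,003.42 = $769.94

$769.94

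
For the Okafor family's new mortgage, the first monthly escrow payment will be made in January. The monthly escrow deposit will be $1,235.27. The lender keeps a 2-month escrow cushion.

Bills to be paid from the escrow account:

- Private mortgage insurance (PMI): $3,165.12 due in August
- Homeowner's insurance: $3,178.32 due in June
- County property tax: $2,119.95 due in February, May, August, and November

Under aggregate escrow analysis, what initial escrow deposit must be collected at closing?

Cushion = 2 × $1,235.27 = $2,470.54
Trial balance (start $0, +$1,235.27 each month, − disbursements):
  Jan: +$1,235.27 → $1,235.27
  Feb: +$1,235.27 − $2,119.95 → $350.59
  Mar: +$1,235.27 → $1,585.86
  Apr: +$1,235.27 → $2,821.13
  May: +$1,235.27 − $2,119.95 → $1,936.45
  Jun: +$1,235.27 − $3,178.32 → -$6.60
  Jul: +$1,235.27 → $1,228.67
  Aug: +$1,235.27 − $5,285.07 → -$2,821.13
  Sep: +$1,235.27 → -$1,585.86
  Oct: +$1,235.27 → -$350.59
  Nov: +$1,235.27 − $2,119.95 → -$1,235.27
  Dec: +$1,235.27 → $0.00
Lowest trial balance = -$2,821.13 (Aug)
Initial deposit = cushion − low point = $2,470.54 − (-$2,821.13) = $5,291.67

$5,291.67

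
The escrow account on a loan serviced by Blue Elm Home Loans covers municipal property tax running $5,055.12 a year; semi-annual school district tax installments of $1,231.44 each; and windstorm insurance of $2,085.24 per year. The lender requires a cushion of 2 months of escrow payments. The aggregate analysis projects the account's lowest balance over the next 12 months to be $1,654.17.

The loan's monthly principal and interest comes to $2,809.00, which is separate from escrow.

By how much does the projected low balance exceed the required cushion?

Municipal property tax: $5,055.12 annually
School district tax: $1,231.44 × 2 = $2,462.88 annually
Windstorm insurance: $2,085.24 annually
Total per year = $9,603.24
Monthly escrow = $9,603.24 ÷ 12 = $800.27
Required cushion = 2 × $800.27 = $1,600.54
Excess over cushion: $1,654.17 − $1,600.54 = $53.63

$53.63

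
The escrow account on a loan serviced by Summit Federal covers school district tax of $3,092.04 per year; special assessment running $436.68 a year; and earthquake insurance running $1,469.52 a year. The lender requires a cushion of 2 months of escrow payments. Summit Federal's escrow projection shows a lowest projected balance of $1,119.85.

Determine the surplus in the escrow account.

$286.81

School district tax — $3,092.04/yr
Special assessment — $436.68/yr
Earthquake insurance — $1,469.52/yr
Total annual escrow = $3,092.04 + $436.68 + $1,469.52 = $4,998.24
Monthly escrow = $4,998.24 ÷ 12 = $416.52
Required cushion = 2 × $416.52 = $833.04
Surplus = $1,119.85 − $833.04 = $286.81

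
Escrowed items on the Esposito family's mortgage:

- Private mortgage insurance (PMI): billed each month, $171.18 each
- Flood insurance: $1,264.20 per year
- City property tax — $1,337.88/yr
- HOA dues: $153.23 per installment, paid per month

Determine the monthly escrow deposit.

Private mortgage insurance (PMI) — $171.18 × 12 = $2,054.16/yr
Flood insurance — $1,264.20/yr
City property tax — $1,337.88/yr
HOA dues — $153.23 × 12 = $1,838.76/yr
Total annual escrow = $2,054.16 + $1,264.20 + $1,337.88 + $1,838.76 = $6,495.00
Monthly = $6,495.00 ÷ 12 = $541.25

$541.25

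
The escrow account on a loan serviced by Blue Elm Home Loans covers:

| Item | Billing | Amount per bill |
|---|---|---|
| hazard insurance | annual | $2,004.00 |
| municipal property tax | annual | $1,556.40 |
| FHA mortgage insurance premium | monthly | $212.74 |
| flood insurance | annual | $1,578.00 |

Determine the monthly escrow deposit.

$640.94

Hazard insurance = $2,004.00 per year
Municipal property tax = $1,556.40 per year
FHA mortgage insurance premium = $212.74 × 12 = $2,552.88 per year
Flood insurance = $1,578.00 per year
Combined annual = $2,004.00 + $1,556.40 + $2,552.88 + $1,578.00 = $7,691.28
Monthly escrow = $7,691.28 ÷ 12 = $640.94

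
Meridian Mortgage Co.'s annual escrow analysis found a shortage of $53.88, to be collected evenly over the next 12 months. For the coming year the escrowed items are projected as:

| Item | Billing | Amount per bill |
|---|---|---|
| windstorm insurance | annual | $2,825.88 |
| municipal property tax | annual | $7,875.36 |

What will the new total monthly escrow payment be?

$896.26

Windstorm insurance: $2,825.88/yr
Municipal property tax: $7,875.36/yr
Annual escrow total = $2,825.88 + $7,875.36 = $10,701.24
Per month = $10,701.24 / 12 = $891.77
Monthly shortage recovery: $53.88 / 12 = $4.49
New monthly escrow = $891.77 + $4.49 = $896.26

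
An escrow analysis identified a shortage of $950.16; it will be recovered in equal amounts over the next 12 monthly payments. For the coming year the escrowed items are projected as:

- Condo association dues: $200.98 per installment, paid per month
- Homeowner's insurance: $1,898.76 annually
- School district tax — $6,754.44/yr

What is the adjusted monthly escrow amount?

Condo association dues = $200.98 × 12 = $2,411.76 annually
Homeowner's insurance = $1,898.76 annually
School district tax = $6,754.44 annually
Combined annual = $11,064.96
Monthly = $11,064.96 ÷ 12 = $922.08
Shortage spread = $950.16 ÷ 12 = $79.18/mo
New monthly escrow = $922.08 + $79.18 = $1,001.26

$1,001.26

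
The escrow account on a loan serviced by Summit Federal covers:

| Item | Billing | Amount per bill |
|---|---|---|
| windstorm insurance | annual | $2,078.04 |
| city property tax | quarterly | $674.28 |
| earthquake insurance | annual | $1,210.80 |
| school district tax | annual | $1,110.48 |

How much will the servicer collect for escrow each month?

Windstorm insurance: $2,078.04/yr
City property tax: $674.28 × 4 = $2,697.12/yr
Earthquake insurance: $1,210.80/yr
School district tax: $1,110.48/yr
Total annual escrow = $2,078.04 + $2,697.12 + $1,210.80 + $1,110.48 = $7,096.44
Per month = $7,096.44 ÷ 12 = $591.37

$591.37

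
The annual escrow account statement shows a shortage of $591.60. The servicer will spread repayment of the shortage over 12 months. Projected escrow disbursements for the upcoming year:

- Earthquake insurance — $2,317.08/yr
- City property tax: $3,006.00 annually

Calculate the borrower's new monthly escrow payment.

Earthquake insurance — $2,317.08 per year
City property tax — $3,006.00 per year
Total annual escrow = $5,323.08
Base monthly escrow = $5,323.08 / 12 = $443.59
Shortage per month = $591.60 ÷ 12 = $49.30
New monthly escrow = $443.59 + $49.30 = $492.89

$492.89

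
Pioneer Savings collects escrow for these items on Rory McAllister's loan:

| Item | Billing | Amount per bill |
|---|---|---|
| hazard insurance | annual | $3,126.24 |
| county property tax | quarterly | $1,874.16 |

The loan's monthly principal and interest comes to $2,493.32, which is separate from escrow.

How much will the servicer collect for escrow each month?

Hazard insurance — $3,126.24/yr
County property tax — $1,874.16 × 4 = $7,496.64/yr
Total annual escrow = $10,622.88
Per month = $10,622.88 ÷ 12 = $885.24

$885.24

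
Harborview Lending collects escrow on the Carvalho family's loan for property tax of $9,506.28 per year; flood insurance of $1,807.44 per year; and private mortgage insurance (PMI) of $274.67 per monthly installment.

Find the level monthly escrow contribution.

Property tax — $9,506.28 per year
Flood insurance — $1,807.44 per year
Private mortgage insurance (PMI) — $274.67 × 12 = $3,296.04 per year
Total annual escrow = $14,609.76
Base monthly escrow = $14,609.76 / 12 = $1,217.48

$1,217.48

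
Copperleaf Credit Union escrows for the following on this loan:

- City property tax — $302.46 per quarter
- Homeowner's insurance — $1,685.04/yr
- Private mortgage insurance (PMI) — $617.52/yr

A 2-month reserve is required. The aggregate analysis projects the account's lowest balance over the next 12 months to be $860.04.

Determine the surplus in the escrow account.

City property tax = $302.46 × 4 = $1,209.84/yr
Homeowner's insurance = $1,685.04/yr
Private mortgage insurance (PMI) = $617.52/yr
Combined annual = $3,512.40
Base monthly escrow = $3,512.40 / 12 = $292.70
Cushion = 2 × $292.70 = $585.40
Excess over cushion: $860.04 − $585.40 = $274.64

$274.64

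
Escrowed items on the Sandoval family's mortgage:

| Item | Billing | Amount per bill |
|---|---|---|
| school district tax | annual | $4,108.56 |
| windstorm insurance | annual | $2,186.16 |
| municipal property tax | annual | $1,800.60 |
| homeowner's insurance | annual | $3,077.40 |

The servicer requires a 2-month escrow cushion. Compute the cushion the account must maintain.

School district tax = $4,108.56 annually
Windstorm insurance = $2,186.16 annually
Municipal property tax = $1,800.60 annually
Homeowner's insurance = $3,077.40 annually
Yearly total = $4,108.56 + $2,186.16 + $1,800.60 + $3,077.40 = $11,172.72
Per month = $11,172.72 ÷ 12 = $931.06
Reserve = 2 × $931.06 = $1,862.12

$1,862.12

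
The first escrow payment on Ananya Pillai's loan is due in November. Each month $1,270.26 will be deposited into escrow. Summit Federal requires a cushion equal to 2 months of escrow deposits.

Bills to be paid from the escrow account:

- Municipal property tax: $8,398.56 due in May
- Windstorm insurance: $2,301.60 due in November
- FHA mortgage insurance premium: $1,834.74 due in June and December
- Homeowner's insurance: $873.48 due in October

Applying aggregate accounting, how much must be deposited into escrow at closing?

Cushion = 2 × $1,270.26 = $2,540.52
Trial balance (start $0, +$1,270.26 each month, − disbursements):
  Nov: +$1,270.26 − $2,301.60 → -$1,031.34
  Dec: +$1,270.26 − $1,834.74 → -$1,595.82
  Jan: +$1,270.26 → -$325.56
  Feb: +$1,270.26 → $944.70
  Mar: +$1,270.26 → $2,214.96
  Apr: +$1,270.26 → $3,485.22
  May: +$1,270.26 − $8,398.56 → -$3,643.08
  Jun: +$1,270.26 − $1,834.74 → -$4,207.56
  Jul: +$1,270.26 → -$2,937.30
  Aug: +$1,270.26 → -$1,667.04
  Sep: +$1,270.26 → -$396.78
  Oct: +$1,270.26 − $873.48 → $0.00
Lowest trial balance = -$4,207.56 (Jun)
Initial deposit = cushion − low point = $2,540.52 − (-$4,207.56) = $6,748.08

$6,748.08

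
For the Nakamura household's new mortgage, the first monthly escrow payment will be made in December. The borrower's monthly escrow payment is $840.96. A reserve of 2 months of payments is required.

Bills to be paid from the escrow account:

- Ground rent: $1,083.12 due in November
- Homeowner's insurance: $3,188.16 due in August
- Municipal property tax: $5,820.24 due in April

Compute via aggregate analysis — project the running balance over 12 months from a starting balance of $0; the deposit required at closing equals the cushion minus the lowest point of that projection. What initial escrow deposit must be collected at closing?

Cushion = 2 × $840.96 = $1,681.92
Trial balance (start $0, +$840.96 each month, − disbursements):
  Dec: +$840.96 → $840.96
  Jan: +$840.96 → $1,681.92
  Feb: +$840.96 → $2,522.88
  Mar: +$840.96 → $3,363.84
  Apr: +$840.96 − $5,820.24 → -$1,615.44
  May: +$840.96 → -$774.48
  Jun: +$840.96 → $66.48
  Jul: +$840.96 → $907.44
  Aug: +$840.96 − $3,188.16 → -$1,439.76
  Sep: +$840.96 → -$598.80
  Oct: +$840.96 → $242.16
  Nov: +$840.96 − $1,083.12 → $0.00
Lowest trial balance = -$1,615.44 (Apr)
Initial deposit = cushion − low point = $1,681.92 − (-$1,615.44) = $3,297.36

$3,297.36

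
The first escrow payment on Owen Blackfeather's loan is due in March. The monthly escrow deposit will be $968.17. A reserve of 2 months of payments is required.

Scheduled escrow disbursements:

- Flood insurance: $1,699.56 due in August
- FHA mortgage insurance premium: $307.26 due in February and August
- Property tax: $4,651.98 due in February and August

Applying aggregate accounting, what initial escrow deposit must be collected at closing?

$2,786.12

Cushion = 2 × $968.17 = $1,936.34
Trial balance (start $0, +$968.17 each month, − disbursements):
  Mar: +$968.17 → $968.17
  Apr: +$968.17 → $1,936.34
  May: +$968.17 → $2,904.51
  Jun: +$968.17 → $3,872.68
  Jul: +$968.17 → $4,840.85
  Aug: +$968.17 − $6,658.80 → -$849.78
  Sep: +$968.17 → $118.39
  Oct: +$968.17 → $1,086.56
  Nov: +$968.17 → $2,054.73
  Dec: +$968.17 → $3,022.90
  Jan: +$968.17 → $3,991.07
  Feb: +$968.17 − $4,959.24 → $0.00
Lowest trial balance = -$849.78 (Aug)
Initial deposit = cushion − low point = $1,936.34 − (-$849.78) = $2,786.12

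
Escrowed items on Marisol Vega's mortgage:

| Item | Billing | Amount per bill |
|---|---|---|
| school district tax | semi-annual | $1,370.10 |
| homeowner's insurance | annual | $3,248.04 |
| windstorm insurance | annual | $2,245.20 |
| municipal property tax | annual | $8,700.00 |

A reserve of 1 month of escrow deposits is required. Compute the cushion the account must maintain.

School district tax: $1,370.10 × 2 = $2,740.20 annually
Homeowner's insurance: $3,248.04 annually
Windstorm insurance: $2,245.20 annually
Municipal property tax: $8,700.00 annually
Yearly total = $2,740.20 + $3,248.04 + $2,245.20 + $8,700.00 = $16,933.44
Monthly = $16,933.44 / 12 = $1,411.12
Required cushion = 1 × $1,411.12 = $1,411.12

$1,411.12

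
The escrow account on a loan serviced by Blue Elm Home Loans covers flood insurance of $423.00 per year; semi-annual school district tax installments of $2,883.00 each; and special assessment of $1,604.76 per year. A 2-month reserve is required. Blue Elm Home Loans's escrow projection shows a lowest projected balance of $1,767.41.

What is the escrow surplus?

Flood insurance: $423.00
School district tax: $2,883.00 × 2 = $5,766.00
Special assessment: $1,604.76
Total per year = $423.00 + $5,766.00 + $1,604.76 = $7,793.76
Monthly = $7,793.76 / 12 = $649.48
Required cushion = 2 × $649.48 = $1,298.96
Excess over cushion: $1,767.41 − $1,298.96 = $468.45

$468.45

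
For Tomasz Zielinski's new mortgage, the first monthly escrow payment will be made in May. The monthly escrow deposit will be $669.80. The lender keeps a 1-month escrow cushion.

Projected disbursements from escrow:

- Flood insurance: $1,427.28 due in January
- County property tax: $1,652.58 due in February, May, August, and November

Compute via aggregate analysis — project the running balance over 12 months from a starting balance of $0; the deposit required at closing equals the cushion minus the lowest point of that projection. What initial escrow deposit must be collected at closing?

Cushion = 1 × $669.80 = $669.80
Trial balance (start $0, +$669.80 each month, − disbursements):
  May: +$669.80 − $1,652.58 → -$982.78
  Jun: +$669.80 → -$312.98
  Jul: +$669.80 → $356.82
  Aug: +$669.80 − $1,652.58 → -$625.96
  Sep: +$669.80 → $43.84
  Oct: +$669.80 → $713.64
  Nov: +$669.80 − $1,652.58 → -$269.14
  Dec: +$669.80 → $400.66
  Jan: +$669.80 − $1,427.28 → -$356.82
  Feb: +$669.80 − $1,652.58 → -$1,339.60
  Mar: +$669.80 → -$669.80
  Apr: +$669.80 → $0.00
Lowest trial balance = -$1,339.60 (Feb)
Initial deposit = cushion − low point = $669.80 − (-$1,339.60) = $2,009.40

$2,009.40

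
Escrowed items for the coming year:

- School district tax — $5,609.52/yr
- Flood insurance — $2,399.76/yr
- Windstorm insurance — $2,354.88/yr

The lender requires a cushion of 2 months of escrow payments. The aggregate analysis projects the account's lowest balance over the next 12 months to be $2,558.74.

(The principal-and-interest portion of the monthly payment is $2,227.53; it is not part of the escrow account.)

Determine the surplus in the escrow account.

$831.38

School district tax — $5,609.52/yr
Flood insurance — $2,399.76/yr
Windstorm insurance — $2,354.88/yr
Total per year = $5,609.52 + $2,399.76 + $2,354.88 = $10,364.16
Per month = $10,364.16 ÷ 12 = $863.68
Required reserve = 2 × $863.68 = $1,727.36
Surplus = $2,558.74 − $1,727.36 = $831.38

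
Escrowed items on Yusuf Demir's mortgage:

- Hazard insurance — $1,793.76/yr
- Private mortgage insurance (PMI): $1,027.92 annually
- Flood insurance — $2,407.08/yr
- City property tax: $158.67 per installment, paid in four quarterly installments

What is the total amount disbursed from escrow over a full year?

Hazard insurance: $1,793.76/yr
Private mortgage insurance (PMI): $1,027.92/yr
Flood insurance: $2,407.08/yr
City property tax: $158.67 × 4 = $634.68/yr
Total annual escrow = $1,793.76 + $1,027.92 + $2,407.08 + $634.68 = $5,863.44

$5,863.44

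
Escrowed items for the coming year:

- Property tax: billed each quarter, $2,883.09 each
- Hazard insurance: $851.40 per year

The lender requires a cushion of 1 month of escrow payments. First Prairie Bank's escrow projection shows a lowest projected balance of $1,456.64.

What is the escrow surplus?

Property tax: $2,883.09 × 4 = $11,532.36
Hazard insurance: $851.40
Total per year = $12,383.76
Base monthly escrow = $12,383.76 / 12 = $1,031.98
Required reserve = 1 × $1,031.98 = $1,031.98
Surplus = $1,456.64 − $1,031.98 = $424.66

$424.66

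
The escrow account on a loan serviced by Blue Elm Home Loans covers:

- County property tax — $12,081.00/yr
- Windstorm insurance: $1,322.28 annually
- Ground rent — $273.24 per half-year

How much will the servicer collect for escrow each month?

$1,162.48

County property tax — $12,081.00 annually
Windstorm insurance — $1,322.28 annually
Ground rent — $273.24 × 2 = $546.48 annually
Total per year = $13,949.76
Per month = $13,949.76 / 12 = $1,162.48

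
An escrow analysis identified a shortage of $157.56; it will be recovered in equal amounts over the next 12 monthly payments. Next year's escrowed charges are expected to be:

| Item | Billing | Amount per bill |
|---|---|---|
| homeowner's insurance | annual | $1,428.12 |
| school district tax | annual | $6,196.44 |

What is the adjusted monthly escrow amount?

Homeowner's insurance — $1,428.12 per year
School district tax — $6,196.44 per year
Annual escrow total = $1,428.12 + $6,196.44 = $7,624.56
Monthly escrow = $7,624.56 ÷ 12 = $635.38
Shortage spread = $157.56 / 12 = $13.13/mo
New monthly escrow = $635.38 + $13.13 = $648.51

$648.51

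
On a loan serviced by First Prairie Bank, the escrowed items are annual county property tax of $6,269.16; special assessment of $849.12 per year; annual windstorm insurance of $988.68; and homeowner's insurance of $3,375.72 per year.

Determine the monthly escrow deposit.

$956.89

County property tax = $6,269.16/yr
Special assessment = $849.12/yr
Windstorm insurance = $988.68/yr
Homeowner's insurance = $3,375.72/yr
Combined annual = $11,482.68
Monthly escrow = $11,482.68 / 12 = $956.89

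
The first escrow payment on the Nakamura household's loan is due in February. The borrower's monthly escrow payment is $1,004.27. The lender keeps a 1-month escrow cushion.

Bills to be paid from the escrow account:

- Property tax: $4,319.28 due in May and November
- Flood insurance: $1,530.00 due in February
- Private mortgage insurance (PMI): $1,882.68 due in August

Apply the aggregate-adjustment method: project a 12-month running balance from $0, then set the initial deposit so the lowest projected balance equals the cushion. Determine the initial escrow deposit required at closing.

Cushion = 1 × $1,004.27 = $1,004.27
Trial balance (start $0, +$1,004.27 each month, − disbursements):
  Feb: +$1,004.27 − $1,530.00 → -$525.73
  Mar: +$1,004.27 → $478.54
  Apr: +$1,004.27 → $1,482.81
  May: +$1,004.27 − $4,319.28 → -$1,832.20
  Jun: +$1,004.27 → -$827.93
  Jul: +$1,004.27 → $176.34
  Aug: +$1,004.27 − $1,882.68 → -$702.07
  Sep: +$1,004.27 → $302.20
  Oct: +$1,004.27 → $1,306.47
  Nov: +$1,004.27 − $4,319.28 → -$2,008.54
  Dec: +$1,004.27 → -$1,004.27
  Jan: +$1,004.27 → $0.00
Lowest trial balance = -$2,008.54 (Nov)
Initial deposit = cushion − low point = $1,004.27 − (-$2,008.54) = $3,012.81

$3,012.81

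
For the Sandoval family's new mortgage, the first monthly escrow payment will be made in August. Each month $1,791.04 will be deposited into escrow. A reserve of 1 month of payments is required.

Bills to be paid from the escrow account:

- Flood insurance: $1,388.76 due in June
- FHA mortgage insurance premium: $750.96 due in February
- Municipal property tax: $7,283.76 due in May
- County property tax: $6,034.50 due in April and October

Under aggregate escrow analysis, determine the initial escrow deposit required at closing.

$3,984.36

Cushion = 1 × $1,791.04 = $1,791.04
Trial balance (start $0, +$1,791.04 each month, − disbursements):
  Aug: +$1,791.04 → $1,791.04
  Sep: +$1,791.04 → $3,582.08
  Oct: +$1,791.04 − $6,034.50 → -$661.38
  Nov: +$1,791.04 → $1,129.66
  Dec: +$1,791.04 → $2,920.70
  Jan: +$1,791.04 → $4,711.74
  Feb: +$1,791.04 − $750.96 → $5,751.82
  Mar: +$1,791.04 → $7,542.86
  Apr: +$1,791.04 − $6,034.50 → $3,299.40
  May: +$1,791.04 − $7,283.76 → -$2,193.32
  Jun: +$1,791.04 − $1,388.76 → -$1,791.04
  Jul: +$1,791.04 → $0.00
Lowest trial balance = -$2,193.32 (May)
Initial deposit = cushion − low point = $1,791.04 − (-$2,193.32) = $3,984.36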